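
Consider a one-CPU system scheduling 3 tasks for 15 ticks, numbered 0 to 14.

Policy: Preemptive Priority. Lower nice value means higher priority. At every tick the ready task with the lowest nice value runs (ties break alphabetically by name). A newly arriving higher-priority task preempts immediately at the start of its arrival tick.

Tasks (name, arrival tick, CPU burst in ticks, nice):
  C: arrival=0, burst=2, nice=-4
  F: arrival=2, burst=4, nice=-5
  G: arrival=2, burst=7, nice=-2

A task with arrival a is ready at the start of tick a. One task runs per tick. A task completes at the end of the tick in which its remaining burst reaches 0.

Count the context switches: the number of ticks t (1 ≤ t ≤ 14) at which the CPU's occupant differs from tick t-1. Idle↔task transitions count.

context switches = 3

t=0: ready={C} → run C
t=1: ready={C} → run C
t=2: ready={F,G} → run F
t=3: ready={F,G} → run F
t=4: ready={F,G} → run F
t=5: ready={F,G} → run F
t=6: ready={G} → run G
t=7: ready={G} → run G
t=8: ready={G} → run G
t=9: ready={G} → run G
t=10: ready={G} → run G
t=11: ready={G} → run G
t=12: ready={G} → run G
t=13: (idle)
t=14: (idle)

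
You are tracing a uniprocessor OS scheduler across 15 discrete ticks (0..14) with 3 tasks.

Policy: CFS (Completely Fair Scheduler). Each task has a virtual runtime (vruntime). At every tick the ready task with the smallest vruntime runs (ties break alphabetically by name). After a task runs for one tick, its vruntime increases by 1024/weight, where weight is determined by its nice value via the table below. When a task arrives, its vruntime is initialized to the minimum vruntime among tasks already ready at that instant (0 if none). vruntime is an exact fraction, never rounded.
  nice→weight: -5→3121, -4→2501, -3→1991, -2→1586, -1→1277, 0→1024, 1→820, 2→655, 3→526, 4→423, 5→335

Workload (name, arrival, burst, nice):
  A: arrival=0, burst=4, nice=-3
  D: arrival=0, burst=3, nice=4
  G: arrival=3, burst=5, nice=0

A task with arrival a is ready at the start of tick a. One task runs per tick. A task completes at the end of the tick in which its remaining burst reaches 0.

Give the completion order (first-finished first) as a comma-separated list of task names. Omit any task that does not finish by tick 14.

completion order = A, D, G

t=0: vr[A=0 D=0] → run A
t=1: vr[A=1024/1991 D=0] → run D
t=2: vr[A=1024/1991 D=1024/423] → run A
t=3: vr[A=2048/1991 D=1024/423 G=2048/1991] → run A
t=4: vr[A=3072/1991 D=1024/423 G=2048/1991] → run G
t=5: vr[A=3072/1991 D=1024/423 G=4039/1991] → run A
t=6: vr[D=1024/423 G=4039/1991] → run G
t=7: vr[D=1024/423 G=6030/1991] → run D
t=8: vr[D=2048/423 G=6030/1991] → run G
t=9: vr[D=2048/423 G=8021/1991] → run G
t=10: vr[D=2048/423 G=10012/1991] → run D
t=11: vr[G=10012/1991] → run G
t=12: (idle)
t=13: (idle)
t=14: (idle)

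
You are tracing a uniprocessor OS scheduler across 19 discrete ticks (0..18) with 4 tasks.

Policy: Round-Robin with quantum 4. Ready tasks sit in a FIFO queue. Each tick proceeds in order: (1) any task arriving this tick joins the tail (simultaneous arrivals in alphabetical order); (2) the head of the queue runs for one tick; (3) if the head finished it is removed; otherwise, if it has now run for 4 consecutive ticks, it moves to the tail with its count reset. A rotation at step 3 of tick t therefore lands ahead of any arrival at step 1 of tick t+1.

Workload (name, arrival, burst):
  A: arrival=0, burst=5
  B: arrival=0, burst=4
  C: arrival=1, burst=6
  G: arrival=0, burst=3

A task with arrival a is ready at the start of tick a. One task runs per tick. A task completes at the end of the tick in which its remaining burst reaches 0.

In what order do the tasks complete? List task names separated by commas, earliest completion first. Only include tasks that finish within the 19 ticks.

t=0: queue=[A,B,G] q_used=0 → run A
t=1: queue=[A,B,G,C] q_used=1 → run A
t=2: queue=[A,B,G,C] q_used=2 → run A
t=3: queue=[A,B,G,C] q_used=3 → run A
t=4: queue=[B,G,C,A] q_used=0 → run B
t=5: queue=[B,G,C,A] q_used=1 → run B
t=6: queue=[B,G,C,A] q_used=2 → run B
t=7: queue=[B,G,C,A] q_used=3 → run B
t=8: queue=[G,C,A] q_used=0 → run G
t=9: queue=[G,C,A] q_used=1 → run G
t=10: queue=[G,C,A] q_used=2 → run G
t=11: queue=[C,A] q_used=0 → run C
t=12: queue=[C,A] q_used=1 → run C
t=13: queue=[C,A] q_used=2 → run C
t=14: queue=[C,A] q_used=3 → run C
t=15: queue=[A,C] q_used=0 → run A
t=16: queue=[C] q_used=0 → run C
t=17: queue=[C] q_used=1 → run C
t=18: (idle)

completion order = B, G, A, C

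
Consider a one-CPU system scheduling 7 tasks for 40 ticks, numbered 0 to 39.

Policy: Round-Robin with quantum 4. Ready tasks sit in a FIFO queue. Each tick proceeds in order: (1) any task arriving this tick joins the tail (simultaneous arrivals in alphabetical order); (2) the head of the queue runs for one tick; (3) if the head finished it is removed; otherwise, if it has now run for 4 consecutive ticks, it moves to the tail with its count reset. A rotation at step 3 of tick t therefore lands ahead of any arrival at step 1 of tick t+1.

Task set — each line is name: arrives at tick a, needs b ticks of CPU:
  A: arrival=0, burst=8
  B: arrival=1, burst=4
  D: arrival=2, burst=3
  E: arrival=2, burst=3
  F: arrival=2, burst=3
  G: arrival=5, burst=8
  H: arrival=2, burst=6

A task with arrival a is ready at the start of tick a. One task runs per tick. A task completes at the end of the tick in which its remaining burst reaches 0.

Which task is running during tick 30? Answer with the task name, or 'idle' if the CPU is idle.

t=0: queue=[A] q_used=0 → run A
t=1: queue=[A,B] q_used=1 → run A
t=2: queue=[A,B,D,E,F,H] q_used=2 → run A
t=3: queue=[A,B,D,E,F,H] q_used=3 → run A
t=4: queue=[B,D,E,F,H,A] q_used=0 → run B
t=5: queue=[B,D,E,F,H,A,G] q_used=1 → run B
t=6: queue=[B,D,E,F,H,A,G] q_used=2 → run B
t=7: queue=[B,D,E,F,H,A,G] q_used=3 → run B
t=8: queue=[D,E,F,H,A,G] q_used=0 → run D
t=9: queue=[D,E,F,H,A,G] q_used=1 → run D
t=10: queue=[D,E,F,H,A,G] q_used=2 → run D
t=11: queue=[E,F,H,A,G] q_used=0 → run E
t=12: queue=[E,F,H,A,G] q_used=1 → run E
t=13: queue=[E,F,H,A,G] q_used=2 → run E
t=14: queue=[F,H,A,G] q_used=0 → run F
t=15: queue=[F,H,A,G] q_used=1 → run F
t=16: queue=[F,H,A,G] q_used=2 → run F
t=17: queue=[H,A,G] q_used=0 → run H
t=18: queue=[H,A,G] q_used=1 → run H
t=19: queue=[H,A,G] q_used=2 → run H
t=20: queue=[H,A,G] q_used=3 → run H
t=21: queue=[A,G,H] q_used=0 → run A
t=22: queue=[A,G,H] q_used=1 → run A
t=23: queue=[A,G,H] q_used=2 → run A
t=24: queue=[A,G,H] q_used=3 → run A
t=25: queue=[G,H] q_used=0 → run G
t=26: queue=[G,H] q_used=1 → run G
t=27: queue=[G,H] q_used=2 → run G
t=28: queue=[G,H] q_used=3 → run G
t=29: queue=[H,G] q_used=0 → run H
t=30: queue=[H,G] q_used=1 → run H
t=31: queue=[G] q_used=0 → run G
t=32: queue=[G] q_used=1 → run G
t=33: queue=[G] q_used=2 → run G
t=34: queue=[G] q_used=3 → run G
t=35: (idle)
t=36: (idle)
t=37: (idle)
t=38: (idle)
t=39: (idle)

running at tick 30 = H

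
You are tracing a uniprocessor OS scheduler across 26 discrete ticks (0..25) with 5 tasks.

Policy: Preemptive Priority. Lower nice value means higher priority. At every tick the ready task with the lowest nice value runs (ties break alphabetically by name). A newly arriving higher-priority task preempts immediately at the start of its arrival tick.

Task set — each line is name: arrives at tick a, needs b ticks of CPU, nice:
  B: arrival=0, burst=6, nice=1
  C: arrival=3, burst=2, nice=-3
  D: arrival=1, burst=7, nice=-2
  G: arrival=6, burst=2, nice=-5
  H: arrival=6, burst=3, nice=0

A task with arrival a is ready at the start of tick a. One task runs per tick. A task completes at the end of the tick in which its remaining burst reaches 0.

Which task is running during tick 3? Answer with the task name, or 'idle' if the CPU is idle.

running at tick 3 = C

t=0: ready={B} → run B
t=1: ready={B,D} → run D
t=2: ready={B,D} → run D
t=3: ready={B,C,D} → run C
t=4: ready={B,C,D} → run C
t=5: ready={B,D} → run D
t=6: ready={B,D,G,H} → run G
t=7: ready={B,D,G,H} → run G
t=8: ready={B,D,H} → run D
t=9: ready={B,D,H} → run D
t=10: ready={B,D,H} → run D
t=11: ready={B,D,H} → run D
t=12: ready={B,H} → run H
t=13: ready={B,H} → run H
t=14: ready={B,H} → run H
t=15: ready={B} → run B
t=16: ready={B} → run B
t=17: ready={B} → run B
t=18: ready={B} → run B
t=19: ready={B} → run B
t=20: (idle)
t=21: (idle)
t=22: (idle)
t=23: (idle)
t=24: (idle)
t=25: (idle)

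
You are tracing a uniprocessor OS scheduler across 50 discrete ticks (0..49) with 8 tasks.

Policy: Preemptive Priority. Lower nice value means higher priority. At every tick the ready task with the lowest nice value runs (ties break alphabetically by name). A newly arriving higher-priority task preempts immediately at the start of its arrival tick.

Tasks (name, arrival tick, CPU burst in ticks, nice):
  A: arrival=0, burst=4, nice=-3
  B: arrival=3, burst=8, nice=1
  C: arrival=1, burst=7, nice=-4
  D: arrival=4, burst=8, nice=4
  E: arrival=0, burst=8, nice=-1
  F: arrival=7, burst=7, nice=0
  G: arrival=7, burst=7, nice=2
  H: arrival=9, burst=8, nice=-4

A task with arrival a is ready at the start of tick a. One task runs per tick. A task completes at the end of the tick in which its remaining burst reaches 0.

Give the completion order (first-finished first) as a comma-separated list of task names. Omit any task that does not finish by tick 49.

completion order = C, H, A, E, F, B, G

t=0: ready={A,E} → run A
t=1: ready={A,C,E} → run C
t=2: ready={A,C,E} → run C
t=3: ready={A,B,C,E} → run C
t=4: ready={A,B,C,D,E} → run C
t=5: ready={A,B,C,D,E} → run C
t=6: ready={A,B,C,D,E} → run C
t=7: ready={A,B,C,D,E,F,G} → run C
t=8: ready={A,B,D,E,F,G} → run A
t=9: ready={A,B,D,E,F,G,H} → run H
t=10: ready={A,B,D,E,F,G,H} → run H
t=11: ready={A,B,D,E,F,G,H} → run H
t=12: ready={A,B,D,E,F,G,H} → run H
t=13: ready={A,B,D,E,F,G,H} → run H
t=14: ready={A,B,D,E,F,G,H} → run H
t=15: ready={A,B,D,E,F,G,H} → run H
t=16: ready={A,B,D,E,F,G,H} → run H
t=17: ready={A,B,D,E,F,G} → run A
t=18: ready={A,B,D,E,F,G} → run A
t=19: ready={B,D,E,F,G} → run E
t=20: ready={B,D,E,F,G} → run E
t=21: ready={B,D,E,F,G} → run E
t=22: ready={B,D,E,F,G} → run E
t=23: ready={B,D,E,F,G} → run E
t=24: ready={B,D,E,F,G} → run E
t=25: ready={B,D,E,F,G} → run E
t=26: ready={B,D,E,F,G} → run E
t=27: ready={B,D,F,G} → run F
t=28: ready={B,D,F,G} → run F
t=29: ready={B,D,F,G} → run F
t=30: ready={B,D,F,G} → run F
t=31: ready={B,D,F,G} → run F
t=32: ready={B,D,F,G} → run F
t=33: ready={B,D,F,G} → run F
t=34: ready={B,D,G} → run B
t=35: ready={B,D,G} → run B
t=36: ready={B,D,G} → run B
t=37: ready={B,D,G} → run B
t=38: ready={B,D,G} → run B
t=39: ready={B,D,G} → run B
t=40: ready={B,D,G} → run B
t=41: ready={B,D,G} → run B
t=42: ready={D,G} → run G
t=43: ready={D,G} → run G
t=44: ready={D,G} → run G
t=45: ready={D,G} → run G
t=46: ready={D,G} → run G
t=47: ready={D,G} → run G
t=48: ready={D,G} → run G
t=49: ready={D} → run D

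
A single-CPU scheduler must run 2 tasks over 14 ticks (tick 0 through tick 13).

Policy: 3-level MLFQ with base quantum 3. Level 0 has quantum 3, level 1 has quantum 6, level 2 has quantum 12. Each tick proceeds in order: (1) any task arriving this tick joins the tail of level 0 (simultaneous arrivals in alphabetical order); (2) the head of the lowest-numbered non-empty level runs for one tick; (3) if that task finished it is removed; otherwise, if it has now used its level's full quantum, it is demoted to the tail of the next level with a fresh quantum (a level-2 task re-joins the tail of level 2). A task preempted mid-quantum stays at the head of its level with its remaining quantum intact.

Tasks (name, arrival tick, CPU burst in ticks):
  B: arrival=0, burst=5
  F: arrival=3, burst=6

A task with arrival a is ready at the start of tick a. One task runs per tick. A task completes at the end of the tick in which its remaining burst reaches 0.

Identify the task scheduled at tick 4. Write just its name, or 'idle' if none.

running at tick 4 = F

t=0: L0/L1/L2 = B/-/- → run B
t=1: L0/L1/L2 = B/-/- → run B
t=2: L0/L1/L2 = B/-/- → run B
t=3: L0/L1/L2 = F/B/- → run F
t=4: L0/L1/L2 = F/B/- → run F
t=5: L0/L1/L2 = F/B/- → run F
t=6: L0/L1/L2 = -/BF/- → run B
t=7: L0/L1/L2 = -/BF/- → run B
t=8: L0/L1/L2 = -/F/- → run F
t=9: L0/L1/L2 = -/F/- → run F
t=10: L0/L1/L2 = -/F/- → run F
t=11: (idle)
t=12: (idle)
t=13: (idle)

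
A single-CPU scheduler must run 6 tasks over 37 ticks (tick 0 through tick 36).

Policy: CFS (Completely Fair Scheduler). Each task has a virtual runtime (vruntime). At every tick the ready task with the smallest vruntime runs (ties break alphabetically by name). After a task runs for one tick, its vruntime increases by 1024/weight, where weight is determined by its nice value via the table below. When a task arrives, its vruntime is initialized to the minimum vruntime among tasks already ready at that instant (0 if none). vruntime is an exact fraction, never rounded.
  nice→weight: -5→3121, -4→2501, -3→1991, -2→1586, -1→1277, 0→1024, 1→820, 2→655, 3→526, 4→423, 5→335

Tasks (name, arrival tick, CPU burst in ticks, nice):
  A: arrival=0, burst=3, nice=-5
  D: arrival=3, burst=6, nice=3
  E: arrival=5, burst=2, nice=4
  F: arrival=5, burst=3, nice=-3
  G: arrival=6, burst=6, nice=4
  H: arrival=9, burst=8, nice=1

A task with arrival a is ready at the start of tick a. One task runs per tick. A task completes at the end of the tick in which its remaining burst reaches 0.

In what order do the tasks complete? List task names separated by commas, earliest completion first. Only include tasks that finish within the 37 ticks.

t=0: vr[A=0] → run A
t=1: vr[A=1024/3121] → run A
t=2: vr[A=2048/3121] → run A
t=3: vr[D=0] → run D
t=4: vr[D=512/263] → run D
t=5: vr[D=1024/263 E=1024/263 F=1024/263] → run D
t=6: vr[D=1536/263 E=1024/263 F=1024/263 G=1024/263] → run E
t=7: vr[D=1536/263 E=702464/111249 F=1024/263 G=1024/263] → run F
t=8: vr[D=1536/263 E=702464/111249 F=2308096/523633 G=1024/263] → run G
t=9: vr[D=1536/263 E=702464/111249 F=2308096/523633 G=702464/111249 H=2308096/523633] → run F
t=10: vr[D=1536/263 E=702464/111249 F=2577408/523633 G=702464/111249 H=2308096/523633] → run H
t=11: vr[D=1536/263 E=702464/111249 F=2577408/523633 G=702464/111249 H=607209728/107344765] → run F
t=12: vr[D=1536/263 E=702464/111249 G=702464/111249 H=607209728/107344765] → run H
t=13: vr[D=1536/263 E=702464/111249 G=702464/111249 H=741259776/107344765] → run D
t=14: vr[D=2048/263 E=702464/111249 G=702464/111249 H=741259776/107344765] → run E
t=15: vr[D=2048/263 G=702464/111249 H=741259776/107344765] → run G
t=16: vr[D=2048/263 G=971776/111249 H=741259776/107344765] → run H
t=17: vr[D=2048/263 G=971776/111249 H=875309824/107344765] → run D
t=18: vr[D=2560/263 G=971776/111249 H=875309824/107344765] → run H
t=19: vr[D=2560/263 G=971776/111249 H=1009359872/107344765] → run G
t=20: vr[D=2560/263 G=413696/37083 H=1009359872/107344765] → run H
t=21: vr[D=2560/263 G=413696/37083 H=228681984/21468953] → run D
t=22: vr[G=413696/37083 H=228681984/21468953] → run H
t=23: vr[G=413696/37083 H=1277459968/107344765] → run G
t=24: vr[G=1510400/111249 H=1277459968/107344765] → run H
t=25: vr[G=1510400/111249 H=1411510016/107344765] → run H
t=26: vr[G=1510400/111249] → run G
t=27: vr[G=1779712/111249] → run G
t=28: (idle)
t=29: (idle)
t=30: (idle)
t=31: (idle)
t=32: (idle)
t=33: (idle)
t=34: (idle)
t=35: (idle)
t=36: (idle)

completion order = A, F, E, D, H, G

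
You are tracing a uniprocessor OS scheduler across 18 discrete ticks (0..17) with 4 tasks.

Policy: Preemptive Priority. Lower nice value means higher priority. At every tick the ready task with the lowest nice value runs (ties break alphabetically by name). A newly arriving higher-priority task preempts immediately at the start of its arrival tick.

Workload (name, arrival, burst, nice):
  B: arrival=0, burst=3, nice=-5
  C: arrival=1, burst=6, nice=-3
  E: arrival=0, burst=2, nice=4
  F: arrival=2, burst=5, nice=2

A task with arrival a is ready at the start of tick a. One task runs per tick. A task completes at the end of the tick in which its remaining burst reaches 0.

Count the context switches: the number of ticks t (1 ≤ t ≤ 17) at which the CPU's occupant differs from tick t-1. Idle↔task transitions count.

t=0: ready={B,E} → run B
t=1: ready={B,C,E} → run B
t=2: ready={B,C,E,F} → run B
t=3: ready={C,E,F} → run C
t=4: ready={C,E,F} → run C
t=5: ready={C,E,F} → run C
t=6: ready={C,E,F} → run C
t=7: ready={C,E,F} → run C
t=8: ready={C,E,F} → run C
t=9: ready={E,F} → run F
t=10: ready={E,F} → run F
t=11: ready={E,F} → run F
t=12: ready={E,F} → run F
t=13: ready={E,F} → run F
t=14: ready={E} → run E
t=15: ready={E} → run E
t=16: (idle)
t=17: (idle)

context switches = 4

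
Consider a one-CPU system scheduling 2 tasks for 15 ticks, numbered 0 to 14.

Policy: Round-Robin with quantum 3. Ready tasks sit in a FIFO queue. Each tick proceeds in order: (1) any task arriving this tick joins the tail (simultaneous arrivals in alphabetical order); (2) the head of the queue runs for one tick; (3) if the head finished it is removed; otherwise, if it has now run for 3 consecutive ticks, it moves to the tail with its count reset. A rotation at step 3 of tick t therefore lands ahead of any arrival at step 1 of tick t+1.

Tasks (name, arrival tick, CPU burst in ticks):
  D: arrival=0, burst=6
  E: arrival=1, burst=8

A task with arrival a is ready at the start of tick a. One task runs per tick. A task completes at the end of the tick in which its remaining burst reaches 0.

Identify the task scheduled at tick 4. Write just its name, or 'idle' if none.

t=0: queue=[D] q_used=0 → run D
t=1: queue=[D,E] q_used=1 → run D
t=2: queue=[D,E] q_used=2 → run D
t=3: queue=[E,D] q_used=0 → run E
t=4: queue=[E,D] q_used=1 → run E
t=5: queue=[E,D] q_used=2 → run E
t=6: queue=[D,E] q_used=0 → run D
t=7: queue=[D,E] q_used=1 → run D
t=8: queue=[D,E] q_used=2 → run D
t=9: queue=[E] q_used=0 → run E
t=10: queue=[E] q_used=1 → run E
t=11: queue=[E] q_used=2 → run E
t=12: queue=[E] q_used=0 → run E
t=13: queue=[E] q_used=1 → run E
t=14: (idle)

running at tick 4 = E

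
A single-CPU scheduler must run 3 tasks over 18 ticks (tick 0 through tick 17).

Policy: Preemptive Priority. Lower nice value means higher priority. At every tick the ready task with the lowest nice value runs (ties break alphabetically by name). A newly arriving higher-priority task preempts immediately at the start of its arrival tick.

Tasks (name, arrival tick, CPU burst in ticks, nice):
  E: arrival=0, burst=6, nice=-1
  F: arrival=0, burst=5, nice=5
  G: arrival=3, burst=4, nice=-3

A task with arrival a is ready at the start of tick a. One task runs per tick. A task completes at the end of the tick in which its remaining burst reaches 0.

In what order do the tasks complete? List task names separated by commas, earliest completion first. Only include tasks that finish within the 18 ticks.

completion order = G, E, F

t=0: ready={E,F} → run E
t=1: ready={E,F} → run E
t=2: ready={E,F} → run E
t=3: ready={E,F,G} → run G
t=4: ready={E,F,G} → run G
t=5: ready={E,F,G} → run G
t=6: ready={E,F,G} → run G
t=7: ready={E,F} → run E
t=8: ready={E,F} → run E
t=9: ready={E,F} → run E
t=10: ready={F} → run F
t=11: ready={F} → run F
t=12: ready={F} → run F
t=13: ready={F} → run F
t=14: ready={F} → run F
t=15: (idle)
t=16: (idle)
t=17: (idle)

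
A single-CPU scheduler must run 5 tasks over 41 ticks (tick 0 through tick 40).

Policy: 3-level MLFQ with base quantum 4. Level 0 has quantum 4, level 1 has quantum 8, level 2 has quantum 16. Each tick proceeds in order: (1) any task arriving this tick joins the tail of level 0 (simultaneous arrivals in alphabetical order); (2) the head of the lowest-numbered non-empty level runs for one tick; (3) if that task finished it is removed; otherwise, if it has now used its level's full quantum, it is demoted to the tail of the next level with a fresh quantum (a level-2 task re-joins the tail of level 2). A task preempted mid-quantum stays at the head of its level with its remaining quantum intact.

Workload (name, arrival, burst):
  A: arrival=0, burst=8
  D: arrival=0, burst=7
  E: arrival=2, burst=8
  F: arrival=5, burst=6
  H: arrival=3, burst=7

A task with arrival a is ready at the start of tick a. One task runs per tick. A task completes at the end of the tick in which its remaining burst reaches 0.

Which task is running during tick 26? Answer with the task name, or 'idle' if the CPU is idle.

t=0: L0/L1/L2 = AD/-/- → run A
t=1: L0/L1/L2 = AD/-/- → run A
t=2: L0/L1/L2 = ADE/-/- → run A
t=3: L0/L1/L2 = ADEH/-/- → run A
t=4: L0/L1/L2 = DEH/A/- → run D
t=5: L0/L1/L2 = DEHF/A/- → run D
t=6: L0/L1/L2 = DEHF/A/- → run D
t=7: L0/L1/L2 = DEHF/A/- → run D
t=8: L0/L1/L2 = EHF/AD/- → run E
t=9: L0/L1/L2 = EHF/AD/- → run E
t=10: L0/L1/L2 = EHF/AD/- → run E
t=11: L0/L1/L2 = EHF/AD/- → run E
t=12: L0/L1/L2 = HF/ADE/- → run H
t=13: L0/L1/L2 = HF/ADE/- → run H
t=14: L0/L1/L2 = HF/ADE/- → run H
t=15: L0/L1/L2 = HF/ADE/- → run H
t=16: L0/L1/L2 = F/ADEH/- → run F
t=17: L0/L1/L2 = F/ADEH/- → run F
t=18: L0/L1/L2 = F/ADEH/- → run F
t=19: L0/L1/L2 = F/ADEH/- → run F
t=20: L0/L1/L2 = -/ADEHF/- → run A
t=21: L0/L1/L2 = -/ADEHF/- → run A
t=22: L0/L1/L2 = -/ADEHF/- → run A
t=23: L0/L1/L2 = -/ADEHF/- → run A
t=24: L0/L1/L2 = -/DEHF/- → run D
t=25: L0/L1/L2 = -/DEHF/- → run D
t=26: L0/L1/L2 = -/DEHF/- → run D
t=27: L0/L1/L2 = -/EHF/- → run E
t=28: L0/L1/L2 = -/EHF/- → run E
t=29: L0/L1/L2 = -/EHF/- → run E
t=30: L0/L1/L2 = -/EHF/- → run E
t=31: L0/L1/L2 = -/HF/- → run H
t=32: L0/L1/L2 = -/HF/- → run H
t=33: L0/L1/L2 = -/HF/- → run H
t=34: L0/L1/L2 = -/F/- → run F
t=35: L0/L1/L2 = -/F/- → run F
t=36: (idle)
t=37: (idle)
t=38: (idle)
t=39: (idle)
t=40: (idle)

running at tick 26 = D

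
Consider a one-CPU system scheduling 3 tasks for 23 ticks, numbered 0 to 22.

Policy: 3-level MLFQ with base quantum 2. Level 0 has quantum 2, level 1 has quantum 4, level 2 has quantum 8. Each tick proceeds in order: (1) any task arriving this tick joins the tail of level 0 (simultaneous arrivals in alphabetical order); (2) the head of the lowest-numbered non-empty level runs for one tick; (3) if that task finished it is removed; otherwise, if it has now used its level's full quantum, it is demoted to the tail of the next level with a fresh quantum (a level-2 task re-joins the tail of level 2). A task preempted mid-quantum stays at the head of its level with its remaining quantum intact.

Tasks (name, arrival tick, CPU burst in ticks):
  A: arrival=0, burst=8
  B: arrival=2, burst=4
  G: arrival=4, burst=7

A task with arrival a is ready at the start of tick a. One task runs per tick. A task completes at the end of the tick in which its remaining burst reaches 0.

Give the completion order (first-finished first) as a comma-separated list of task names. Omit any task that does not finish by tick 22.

completion order = B, A, G

t=0: L0/L1/L2 = A/-/- → run A
t=1: L0/L1/L2 = A/-/- → run A
t=2: L0/L1/L2 = B/A/- → run B
t=3: L0/L1/L2 = B/A/- → run B
t=4: L0/L1/L2 = G/AB/- → run G
t=5: L0/L1/L2 = G/AB/- → run G
t=6: L0/L1/L2 = -/ABG/- → run A
t=7: L0/L1/L2 = -/ABG/- → run A
t=8: L0/L1/L2 = -/ABG/- → run A
t=9: L0/L1/L2 = -/ABG/- → run A
t=10: L0/L1/L2 = -/BG/A → run B
t=11: L0/L1/L2 = -/BG/A → run B
t=12: L0/L1/L2 = -/G/A → run G
t=13: L0/L1/L2 = -/G/A → run G
t=14: L0/L1/L2 = -/G/A → run G
t=15: L0/L1/L2 = -/G/A → run G
t=16: L0/L1/L2 = -/-/AG → run A
t=17: L0/L1/L2 = -/-/AG → run A
t=18: L0/L1/L2 = -/-/G → run G
t=19: (idle)
t=20: (idle)
t=21: (idle)
t=22: (idle)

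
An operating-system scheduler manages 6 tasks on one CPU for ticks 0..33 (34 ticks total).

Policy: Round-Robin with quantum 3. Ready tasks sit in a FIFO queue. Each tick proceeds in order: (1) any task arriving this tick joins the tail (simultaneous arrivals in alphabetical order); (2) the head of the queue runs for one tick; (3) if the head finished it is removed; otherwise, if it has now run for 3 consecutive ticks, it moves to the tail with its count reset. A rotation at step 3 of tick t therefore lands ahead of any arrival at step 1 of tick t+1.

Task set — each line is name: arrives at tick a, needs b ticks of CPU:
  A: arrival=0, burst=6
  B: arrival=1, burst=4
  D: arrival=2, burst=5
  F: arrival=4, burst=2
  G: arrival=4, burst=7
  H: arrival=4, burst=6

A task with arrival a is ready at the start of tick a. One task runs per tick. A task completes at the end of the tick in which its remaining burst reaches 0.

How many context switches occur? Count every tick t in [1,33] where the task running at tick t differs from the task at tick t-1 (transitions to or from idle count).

t=0: queue=[A] q_used=0 → run A
t=1: queue=[A,B] q_used=1 → run A
t=2: queue=[A,B,D] q_used=2 → run A
t=3: queue=[B,D,A] q_used=0 → run B
t=4: queue=[B,D,A,F,G,H] q_used=1 → run B
t=5: queue=[B,D,A,F,G,H] q_used=2 → run B
t=6: queue=[D,A,F,G,H,B] q_used=0 → run D
t=7: queue=[D,A,F,G,H,B] q_used=1 → run D
t=8: queue=[D,A,F,G,H,B] q_used=2 → run D
t=9: queue=[A,F,G,H,B,D] q_used=0 → run A
t=10: queue=[A,F,G,H,B,D] q_used=1 → run A
t=11: queue=[A,F,G,H,B,D] q_used=2 → run A
t=12: queue=[F,G,H,B,D] q_used=0 → run F
t=13: queue=[F,G,H,B,D] q_used=1 → run F
t=14: queue=[G,H,B,D] q_used=0 → run G
t=15: queue=[G,H,B,D] q_used=1 → run G
t=16: queue=[G,H,B,D] q_used=2 → run G
t=17: queue=[H,B,D,G] q_used=0 → run H
t=18: queue=[H,B,D,G] q_used=1 → run H
t=19: queue=[H,B,D,G] q_used=2 → run H
t=20: queue=[B,D,G,H] q_used=0 → run B
t=21: queue=[D,G,H] q_used=0 → run D
t=22: queue=[D,G,H] q_used=1 → run D
t=23: queue=[G,H] q_used=0 → run G
t=24: queue=[G,H] q_used=1 → run G
t=25: queue=[G,H] q_used=2 → run G
t=26: queue=[H,G] q_used=0 → run H
t=27: queue=[H,G] q_used=1 → run H
t=28: queue=[H,G] q_used=2 → run H
t=29: queue=[G] q_used=0 → run G
t=30: (idle)
t=31: (idle)
t=32: (idle)
t=33: (idle)

context switches = 12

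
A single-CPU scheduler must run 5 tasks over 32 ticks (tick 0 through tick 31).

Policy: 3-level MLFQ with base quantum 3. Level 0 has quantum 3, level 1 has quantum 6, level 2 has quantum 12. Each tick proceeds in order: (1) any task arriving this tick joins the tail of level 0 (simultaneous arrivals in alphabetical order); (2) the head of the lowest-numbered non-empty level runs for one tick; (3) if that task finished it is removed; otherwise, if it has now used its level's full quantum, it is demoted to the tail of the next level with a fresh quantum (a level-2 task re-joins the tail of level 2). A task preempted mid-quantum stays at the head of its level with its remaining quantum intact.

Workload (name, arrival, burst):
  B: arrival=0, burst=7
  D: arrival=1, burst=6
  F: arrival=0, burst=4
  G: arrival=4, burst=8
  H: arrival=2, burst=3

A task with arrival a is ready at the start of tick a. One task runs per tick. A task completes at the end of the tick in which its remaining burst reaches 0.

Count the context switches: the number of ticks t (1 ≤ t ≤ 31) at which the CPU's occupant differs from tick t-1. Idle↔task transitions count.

t=0: L0/L1/L2 = BF/-/- → run B
t=1: L0/L1/L2 = BFD/-/- → run B
t=2: L0/L1/L2 = BFDH/-/- → run B
t=3: L0/L1/L2 = FDH/B/- → run F
t=4: L0/L1/L2 = FDHG/B/- → run F
t=5: L0/L1/L2 = FDHG/B/- → run F
t=6: L0/L1/L2 = DHG/BF/- → run D
t=7: L0/L1/L2 = DHG/BF/- → run D
t=8: L0/L1/L2 = DHG/BF/- → run D
t=9: L0/L1/L2 = HG/BFD/- → run H
t=10: L0/L1/L2 = HG/BFD/- → run H
t=11: L0/L1/L2 = HG/BFD/- → run H
t=12: L0/L1/L2 = G/BFD/- → run G
t=13: L0/L1/L2 = G/BFD/- → run G
t=14: L0/L1/L2 = G/BFD/- → run G
t=15: L0/L1/L2 = -/BFDG/- → run B
t=16: L0/L1/L2 = -/BFDG/- → run B
t=17: L0/L1/L2 = -/BFDG/- → run B
t=18: L0/L1/L2 = -/BFDG/- → run B
t=19: L0/L1/L2 = -/FDG/- → run F
t=20: L0/L1/L2 = -/DG/- → run D
t=21: L0/L1/L2 = -/DG/- → run D
t=22: L0/L1/L2 = -/DG/- → run D
t=23: L0/L1/L2 = -/G/- → run G
t=24: L0/L1/L2 = -/G/- → run G
t=25: L0/L1/L2 = -/G/- → run G
t=26: L0/L1/L2 = -/G/- → run G
t=27: L0/L1/L2 = -/G/- → run G
t=28: (idle)
t=29: (idle)
t=30: (idle)
t=31: (idle)

context switches = 9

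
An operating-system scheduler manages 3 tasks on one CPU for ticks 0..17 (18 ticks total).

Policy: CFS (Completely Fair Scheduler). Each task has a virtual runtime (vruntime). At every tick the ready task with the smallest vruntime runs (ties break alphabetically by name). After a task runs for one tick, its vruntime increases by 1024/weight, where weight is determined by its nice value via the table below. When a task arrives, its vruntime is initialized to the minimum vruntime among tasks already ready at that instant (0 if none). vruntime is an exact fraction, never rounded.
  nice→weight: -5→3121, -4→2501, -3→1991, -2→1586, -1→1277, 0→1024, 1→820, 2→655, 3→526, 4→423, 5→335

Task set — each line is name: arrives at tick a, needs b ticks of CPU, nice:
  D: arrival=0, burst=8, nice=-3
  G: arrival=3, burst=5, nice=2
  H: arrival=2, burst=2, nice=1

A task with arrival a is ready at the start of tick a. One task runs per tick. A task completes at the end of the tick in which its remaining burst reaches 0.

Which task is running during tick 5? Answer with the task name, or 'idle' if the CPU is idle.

running at tick 5 = D

t=0: vr[D=0] → run D
t=1: vr[D=1024/1991] → run D
t=2: vr[D=2048/1991 H=2048/1991] → run D
t=3: vr[D=3072/1991 G=2048/1991 H=2048/1991] → run G
t=4: vr[D=3072/1991 G=3380224/1304105 H=2048/1991] → run H
t=5: vr[D=3072/1991 G=3380224/1304105 H=929536/408155] → run D
t=6: vr[D=4096/1991 G=3380224/1304105 H=929536/408155] → run D
t=7: vr[D=5120/1991 G=3380224/1304105 H=929536/408155] → run H
t=8: vr[D=5120/1991 G=3380224/1304105] → run D
t=9: vr[D=6144/1991 G=3380224/1304105] → run G
t=10: vr[D=6144/1991 G=5419008/1304105] → run D
t=11: vr[D=7168/1991 G=5419008/1304105] → run D
t=12: vr[G=5419008/1304105] → run G
t=13: vr[G=7457792/1304105] → run G
t=14: vr[G=9496576/1304105] → run G
t=15: (idle)
t=16: (idle)
t=17: (idle)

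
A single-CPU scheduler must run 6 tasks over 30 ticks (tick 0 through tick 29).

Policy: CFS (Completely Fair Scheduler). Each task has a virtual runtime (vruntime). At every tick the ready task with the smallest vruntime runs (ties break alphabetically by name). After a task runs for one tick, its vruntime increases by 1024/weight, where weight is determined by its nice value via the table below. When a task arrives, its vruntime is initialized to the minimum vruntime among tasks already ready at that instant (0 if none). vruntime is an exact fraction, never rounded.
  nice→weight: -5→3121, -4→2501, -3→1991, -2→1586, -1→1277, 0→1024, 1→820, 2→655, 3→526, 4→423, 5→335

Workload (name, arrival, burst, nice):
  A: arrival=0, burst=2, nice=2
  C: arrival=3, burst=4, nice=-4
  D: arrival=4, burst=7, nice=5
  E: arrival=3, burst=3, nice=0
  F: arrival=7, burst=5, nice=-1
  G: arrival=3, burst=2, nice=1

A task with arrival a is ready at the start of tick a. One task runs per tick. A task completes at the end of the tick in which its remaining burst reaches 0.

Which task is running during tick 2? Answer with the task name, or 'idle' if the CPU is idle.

t=0: vr[A=0] → run A
t=1: vr[A=1024/655] → run A
t=2: (idle)
t=3: vr[C=0 E=0 G=0] → run C
t=4: vr[C=1024/2501 D=0 E=0 G=0] → run D
t=5: vr[C=1024/2501 D=1024/335 E=0 G=0] → run E
t=6: vr[C=1024/2501 D=1024/335 E=1 G=0] → run G
t=7: vr[C=1024/2501 D=1024/335 E=1 F=1024/2501 G=256/205] → run C
t=8: vr[C=2048/2501 D=1024/335 E=1 F=1024/2501 G=256/205] → run F
t=9: vr[C=2048/2501 D=1024/335 E=1 F=3868672/3193777 G=256/205] → run C
t=10: vr[C=3072/2501 D=1024/335 E=1 F=3868672/3193777 G=256/205] → run E
t=11: vr[C=3072/2501 D=1024/335 E=2 F=3868672/3193777 G=256/205] → run F
t=12: vr[C=3072/2501 D=1024/335 E=2 F=6429696/3193777 G=256/205] → run C
t=13: vr[D=1024/335 E=2 F=6429696/3193777 G=256/205] → run G
t=14: vr[D=1024/335 E=2 F=6429696/3193777] → run E
t=15: vr[D=1024/335 F=6429696/3193777] → run F
t=16: vr[D=1024/335 F=8990720/3193777] → run F
t=17: vr[D=1024/335 F=11551744/3193777] → run D
t=18: vr[D=2048/335 F=11551744/3193777] → run F
t=19: vr[D=2048/335] → run D
t=20: vr[D=3072/335] → run D
t=21: vr[D=4096/335] → run D
t=22: vr[D=1024/67] → run D
t=23: vr[D=6144/335] → run D
t=24: (idle)
t=25: (idle)
t=26: (idle)
t=27: (idle)
t=28: (idle)
t=29: (idle)

running at tick 2 = idle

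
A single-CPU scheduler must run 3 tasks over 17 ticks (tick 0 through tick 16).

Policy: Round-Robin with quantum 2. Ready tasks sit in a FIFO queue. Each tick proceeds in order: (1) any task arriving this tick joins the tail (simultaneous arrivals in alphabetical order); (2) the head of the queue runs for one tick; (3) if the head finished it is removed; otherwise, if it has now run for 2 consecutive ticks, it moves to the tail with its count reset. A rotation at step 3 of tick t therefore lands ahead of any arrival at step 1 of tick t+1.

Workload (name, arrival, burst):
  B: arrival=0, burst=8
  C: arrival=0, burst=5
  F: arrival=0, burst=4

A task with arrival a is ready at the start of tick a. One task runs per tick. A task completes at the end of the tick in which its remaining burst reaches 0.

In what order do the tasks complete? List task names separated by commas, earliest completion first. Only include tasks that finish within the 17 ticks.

completion order = F, C, B

t=0: queue=[B,C,F] q_used=0 → run B
t=1: queue=[B,C,F] q_used=1 → run B
t=2: queue=[C,F,B] q_used=0 → run C
t=3: queue=[C,F,B] q_used=1 → run C
t=4: queue=[F,B,C] q_used=0 → run F
t=5: queue=[F,B,C] q_used=1 → run F
t=6: queue=[B,C,F] q_used=0 → run B
t=7: queue=[B,C,F] q_used=1 → run B
t=8: queue=[C,F,B] q_used=0 → run C
t=9: queue=[C,F,B] q_used=1 → run C
t=10: queue=[F,B,C] q_used=0 → run F
t=11: queue=[F,B,C] q_used=1 → run F
t=12: queue=[B,C] q_used=0 → run B
t=13: queue=[B,C] q_used=1 → run B
t=14: queue=[C,B] q_used=0 → run C
t=15: queue=[B] q_used=0 → run B
t=16: queue=[B] q_used=1 → run B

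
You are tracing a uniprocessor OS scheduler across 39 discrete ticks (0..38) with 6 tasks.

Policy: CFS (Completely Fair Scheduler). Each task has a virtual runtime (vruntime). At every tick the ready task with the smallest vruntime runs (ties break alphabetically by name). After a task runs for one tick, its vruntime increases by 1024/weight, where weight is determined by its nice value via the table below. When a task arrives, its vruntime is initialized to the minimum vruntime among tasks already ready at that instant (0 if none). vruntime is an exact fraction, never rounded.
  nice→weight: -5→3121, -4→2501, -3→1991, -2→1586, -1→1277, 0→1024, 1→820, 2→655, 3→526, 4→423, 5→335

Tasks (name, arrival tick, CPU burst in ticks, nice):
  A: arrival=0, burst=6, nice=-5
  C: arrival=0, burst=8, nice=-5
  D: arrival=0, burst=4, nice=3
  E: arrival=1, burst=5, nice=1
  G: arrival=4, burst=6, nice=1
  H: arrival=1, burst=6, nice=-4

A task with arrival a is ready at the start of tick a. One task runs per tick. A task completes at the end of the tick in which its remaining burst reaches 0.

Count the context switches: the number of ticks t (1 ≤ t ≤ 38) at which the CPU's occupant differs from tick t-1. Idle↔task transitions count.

context switches = 35

t=0: vr[A=0 C=0 D=0] → run A
t=1: vr[A=1024/3121 C=0 D=0 E=0 H=0] → run C
t=2: vr[A=1024/3121 C=1024/3121 D=0 E=0 H=0] → run D
t=3: vr[A=1024/3121 C=1024/3121 D=512/263 E=0 H=0] → run E
t=4: vr[A=1024/3121 C=1024/3121 D=512/263 E=256/205 G=0 H=0] → run G
t=5: vr[A=1024/3121 C=1024/3121 D=512/263 E=256/205 G=256/205 H=0] → run H
t=6: vr[A=1024/3121 C=1024/3121 D=512/263 E=256/205 G=256/205 H=1024/2501] → run A
t=7: vr[A=2048/3121 C=1024/3121 D=512/263 E=256/205 G=256/205 H=1024/2501] → run C
t=8: vr[A=2048/3121 C=2048/3121 D=512/263 E=256/205 G=256/205 H=1024/2501] → run H
t=9: vr[A=2048/3121 C=2048/3121 D=512/263 E=256/205 G=256/205 H=2048/2501] → run A
t=10: vr[A=3072/3121 C=2048/3121 D=512/263 E=256/205 G=256/205 H=2048/2501] → run C
t=11: vr[A=3072/3121 C=3072/3121 D=512/263 E=256/205 G=256/205 H=2048/2501] → run H
t=12: vr[A=3072/3121 C=3072/3121 D=512/263 E=256/205 G=256/205 H=3072/2501] → run A
t=13: vr[A=4096/3121 C=3072/3121 D=512/263 E=256/205 G=256/205 H=3072/2501] → run C
t=14: vr[A=4096/3121 C=4096/3121 D=512/263 E=256/205 G=256/205 H=3072/2501] → run H
t=15: vr[A=4096/3121 C=4096/3121 D=512/263 E=256/205 G=256/205 H=4096/2501] → run E
t=16: vr[A=4096/3121 C=4096/3121 D=512/263 E=512/205 G=256/205 H=4096/2501] → run G
t=17: vr[A=4096/3121 C=4096/3121 D=512/263 E=512/205 G=512/205 H=4096/2501] → run A
t=18: vr[A=5120/3121 C=4096/3121 D=512/263 E=512/205 G=512/205 H=4096/2501] → run C
t=19: vr[A=5120/3121 C=5120/3121 D=512/263 E=512/205 G=512/205 H=4096/2501] → run H
t=20: vr[A=5120/3121 C=5120/3121 D=512/263 E=512/205 G=512/205 H=5120/2501] → run A
t=21: vr[C=5120/3121 D=512/263 E=512/205 G=512/205 H=5120/2501] → run C
t=22: vr[C=6144/3121 D=512/263 E=512/205 G=512/205 H=5120/2501] → run D
t=23: vr[C=6144/3121 D=1024/263 E=512/205 G=512/205 H=5120/2501] → run C
t=24: vr[C=7168/3121 D=1024/263 E=512/205 G=512/205 H=5120/2501] → run H
t=25: vr[C=7168/3121 D=1024/263 E=512/205 G=512/205] → run C
t=26: vr[D=1024/263 E=512/205 G=512/205] → run E
t=27: vr[D=1024/263 E=768/205 G=512/205] → run G
t=28: vr[D=1024/263 E=768/205 G=768/205] → run E
t=29: vr[D=1024/263 E=1024/205 G=768/205] → run G
t=30: vr[D=1024/263 E=1024/205 G=1024/205] → run D
t=31: vr[D=1536/263 E=1024/205 G=1024/205] → run E
t=32: vr[D=1536/263 G=1024/205] → run G
t=33: vr[D=1536/263 G=256/41] → run D
t=34: vr[G=256/41] → run G
t=35: (idle)
t=36: (idle)
t=37: (idle)
t=38: (idle)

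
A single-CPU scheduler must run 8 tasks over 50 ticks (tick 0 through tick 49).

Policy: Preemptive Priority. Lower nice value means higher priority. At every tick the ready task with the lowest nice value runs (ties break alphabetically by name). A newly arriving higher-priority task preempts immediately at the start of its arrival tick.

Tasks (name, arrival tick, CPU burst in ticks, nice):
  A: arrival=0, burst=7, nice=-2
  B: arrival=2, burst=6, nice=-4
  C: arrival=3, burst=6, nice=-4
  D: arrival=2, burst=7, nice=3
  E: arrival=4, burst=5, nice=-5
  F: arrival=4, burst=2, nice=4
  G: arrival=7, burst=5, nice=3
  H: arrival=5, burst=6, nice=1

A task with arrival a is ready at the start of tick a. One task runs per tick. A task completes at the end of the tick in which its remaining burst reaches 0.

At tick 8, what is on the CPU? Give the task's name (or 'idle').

running at tick 8 = E

t=0: ready={A} → run A
t=1: ready={A} → run A
t=2: ready={A,B,D} → run B
t=3: ready={A,B,C,D} → run B
t=4: ready={A,B,C,D,E,F} → run E
t=5: ready={A,B,C,D,E,F,H} → run E
t=6: ready={A,B,C,D,E,F,H} → run E
t=7: ready={A,B,C,D,E,F,G,H} → run E
t=8: ready={A,B,C,D,E,F,G,H} → run E
t=9: ready={A,B,C,D,F,G,H} → run B
t=10: ready={A,B,C,D,F,G,H} → run B
t=11: ready={A,B,C,D,F,G,H} → run B
t=12: ready={A,B,C,D,F,G,H} → run B
t=13: ready={A,C,D,F,G,H} → run C
t=14: ready={A,C,D,F,G,H} → run C
t=15: ready={A,C,D,F,G,H} → run C
t=16: ready={A,C,D,F,G,H} → run C
t=17: ready={A,C,D,F,G,H} → run C
t=18: ready={A,C,D,F,G,H} → run C
t=19: ready={A,D,F,G,H} → run A
t=20: ready={A,D,F,G,H} → run A
t=21: ready={A,D,F,G,H} → run A
t=22: ready={A,D,F,G,H} → run A
t=23: ready={A,D,F,G,H} → run A
t=24: ready={D,F,G,H} → run H
t=25: ready={D,F,G,H} → run H
t=26: ready={D,F,G,H} → run H
t=27: ready={D,F,G,H} → run H
t=28: ready={D,F,G,H} → run H
t=29: ready={D,F,G,H} → run H
t=30: ready={D,F,G} → run D
t=31: ready={D,F,G} → run D
t=32: ready={D,F,G} → run D
t=33: ready={D,F,G} → run D
t=34: ready={D,F,G} → run D
t=35: ready={D,F,G} → run D
t=36: ready={D,F,G} → run D
t=37: ready={F,G} → run G
t=38: ready={F,G} → run G
t=39: ready={F,G} → run G
t=40: ready={F,G} → run G
t=41: ready={F,G} → run G
t=42: ready={F} → run F
t=43: ready={F} → run F
t=44: (idle)
t=45: (idle)
t=46: (idle)
t=47: (idle)
t=48: (idle)
t=49: (idle)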